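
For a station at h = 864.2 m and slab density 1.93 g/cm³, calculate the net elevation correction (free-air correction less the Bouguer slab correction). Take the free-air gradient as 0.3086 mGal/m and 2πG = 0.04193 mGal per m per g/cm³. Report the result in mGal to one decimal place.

196.8

Combined gradient = 0.3086 − 0.04193 × 1.93 = 0.2276751 mGal/m
Combined elevation correction = 0.2276751 × 864.2 = 196.8 mGal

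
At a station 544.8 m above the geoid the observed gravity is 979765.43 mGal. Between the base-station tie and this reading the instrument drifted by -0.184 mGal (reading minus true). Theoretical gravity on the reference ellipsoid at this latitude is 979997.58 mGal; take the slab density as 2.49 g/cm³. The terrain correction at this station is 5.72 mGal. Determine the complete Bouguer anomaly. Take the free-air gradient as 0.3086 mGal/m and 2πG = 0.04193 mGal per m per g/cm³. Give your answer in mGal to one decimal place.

Drift-corrected reading = 979765.43 − (-0.184) = 979765.614 mGal
Free-air correction = 0.3086 × 544.8 = 168.13 mGal
Free-air anomaly = 979765.614 − 979997.58 + (168.13) = -63.836 mGal
Bouguer slab correction = 0.04193 × 2.49 × 544.8 = 56.88 mGal
Simple Bouguer anomaly = -63.836 − (56.88) = -120.716 mGal
Complete Bouguer anomaly = -120.716 + 5.72 = -114.996 mGal

-115.0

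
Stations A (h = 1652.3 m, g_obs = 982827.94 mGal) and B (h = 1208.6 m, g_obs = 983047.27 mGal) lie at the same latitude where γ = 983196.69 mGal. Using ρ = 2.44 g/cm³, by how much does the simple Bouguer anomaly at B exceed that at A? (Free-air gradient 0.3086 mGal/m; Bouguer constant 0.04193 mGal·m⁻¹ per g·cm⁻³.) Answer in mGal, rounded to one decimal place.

Δg_SB(A) = 982827.94 − 983196.69 + 0.3086×1652.3 − 0.04193×2.44×1652.3 = -27.90 mGal
Δg_SB(B) = 983047.27 − 983196.69 + 0.3086×1208.6 − 0.04193×2.44×1208.6 = 99.90 mGal
Difference = 99.90 − (-27.90) = 127.80 mGal

127.8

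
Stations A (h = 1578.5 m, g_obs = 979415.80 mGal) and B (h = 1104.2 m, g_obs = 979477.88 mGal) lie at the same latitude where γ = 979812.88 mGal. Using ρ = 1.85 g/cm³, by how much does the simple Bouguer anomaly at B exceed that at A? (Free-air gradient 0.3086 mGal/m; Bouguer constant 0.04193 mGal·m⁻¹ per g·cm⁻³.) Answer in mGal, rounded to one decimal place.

-47.5

Δg_SB(A) = 979415.80 − 979812.88 + 0.3086×1578.5 − 0.04193×1.85×1578.5 = -32.40 mGal
Δg_SB(B) = 979477.88 − 979812.88 + 0.3086×1104.2 − 0.04193×1.85×1104.2 = -79.90 mGal
Difference = -79.90 − (-32.40) = -47.50 mGal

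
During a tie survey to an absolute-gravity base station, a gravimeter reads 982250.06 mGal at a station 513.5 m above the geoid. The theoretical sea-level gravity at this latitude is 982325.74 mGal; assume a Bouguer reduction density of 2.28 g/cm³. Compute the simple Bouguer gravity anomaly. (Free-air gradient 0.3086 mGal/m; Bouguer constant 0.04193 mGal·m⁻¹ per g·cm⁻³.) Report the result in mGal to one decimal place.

Free-air correction = 0.3086 × 513.5 = 158.47 mGal
Free-air anomaly = 982250.06 − 982325.74 + (158.47) = 82.79 mGal
Bouguer slab correction = 0.04193 × 2.28 × 513.5 = 49.09 mGal
Simple Bouguer anomaly = 82.79 − (49.09) = 33.70 mGal

33.7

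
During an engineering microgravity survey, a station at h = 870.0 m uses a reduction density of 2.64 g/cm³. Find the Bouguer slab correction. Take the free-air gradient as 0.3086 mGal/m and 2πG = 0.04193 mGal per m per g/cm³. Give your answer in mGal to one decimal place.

96.3

Bouguer slab correction = 0.04193 × 2.64 × 870.0 = 96.3 mGal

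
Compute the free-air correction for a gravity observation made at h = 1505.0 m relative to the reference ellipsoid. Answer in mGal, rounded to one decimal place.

Free-air correction = 0.3086 × 1505.0 = 464.4 mGal

464.4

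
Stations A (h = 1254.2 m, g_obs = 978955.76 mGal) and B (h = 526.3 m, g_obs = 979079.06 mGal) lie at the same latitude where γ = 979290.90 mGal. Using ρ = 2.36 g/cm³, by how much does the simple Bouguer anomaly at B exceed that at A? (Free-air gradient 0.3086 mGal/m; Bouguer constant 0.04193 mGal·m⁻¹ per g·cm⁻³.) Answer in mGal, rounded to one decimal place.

-29.3

Δg_SB(A) = 978955.76 − 979290.90 + 0.3086×1254.2 − 0.04193×2.36×1254.2 = -72.20 mGal
Δg_SB(B) = 979079.06 − 979290.90 + 0.3086×526.3 − 0.04193×2.36×526.3 = -101.50 mGal
Difference = -101.50 − (-72.20) = -29.30 mGal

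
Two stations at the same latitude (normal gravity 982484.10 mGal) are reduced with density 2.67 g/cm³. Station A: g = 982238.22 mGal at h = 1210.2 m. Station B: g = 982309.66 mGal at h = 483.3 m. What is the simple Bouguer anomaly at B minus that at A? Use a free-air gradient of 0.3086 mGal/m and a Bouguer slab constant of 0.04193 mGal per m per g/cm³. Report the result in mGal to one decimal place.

Δg_SB(A) = 982238.22 − 982484.10 + 0.3086×1210.2 − 0.04193×2.67×1210.2 = -7.90 mGal
Δg_SB(B) = 982309.66 − 982484.10 + 0.3086×483.3 − 0.04193×2.67×483.3 = -79.40 mGal
Difference = -79.40 − (-7.90) = -71.50 mGal

-71.5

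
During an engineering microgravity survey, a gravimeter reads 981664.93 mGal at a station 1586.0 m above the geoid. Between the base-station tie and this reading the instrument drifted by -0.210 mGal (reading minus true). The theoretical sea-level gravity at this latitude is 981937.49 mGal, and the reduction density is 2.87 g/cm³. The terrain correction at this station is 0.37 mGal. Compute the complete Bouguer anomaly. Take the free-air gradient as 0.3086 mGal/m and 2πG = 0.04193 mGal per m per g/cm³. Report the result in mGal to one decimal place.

26.6

Drift-corrected reading = 981664.93 − (-0.210) = 981665.140 mGal
Free-air correction = 0.3086 × 1586.0 = 489.44 mGal
Free-air anomaly = 981665.140 − 981937.49 + (489.44) = 217.090 mGal
Bouguer slab correction = 0.04193 × 2.87 × 1586.0 = 190.86 mGal
Simple Bouguer anomaly = 217.090 − (190.86) = 26.230 mGal
Complete Bouguer anomaly = 26.230 + 0.37 = 26.600 mGal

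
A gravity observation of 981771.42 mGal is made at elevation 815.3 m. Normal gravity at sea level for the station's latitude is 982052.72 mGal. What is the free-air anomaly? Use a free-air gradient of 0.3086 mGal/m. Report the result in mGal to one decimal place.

-29.7

Free-air correction = 0.3086 × 815.3 = 251.60 mGal
Free-air anomaly = 981771.42 − 982052.72 + (251.60) = -29.70 mGal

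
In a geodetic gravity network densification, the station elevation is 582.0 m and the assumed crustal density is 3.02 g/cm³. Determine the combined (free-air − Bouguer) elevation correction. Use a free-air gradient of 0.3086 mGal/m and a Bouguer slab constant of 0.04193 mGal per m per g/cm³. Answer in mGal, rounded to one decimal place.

105.9

Combined gradient = 0.3086 − 0.04193 × 3.02 = 0.1819714 mGal/m
Combined elevation correction = 0.1819714 × 582.0 = 105.9 mGal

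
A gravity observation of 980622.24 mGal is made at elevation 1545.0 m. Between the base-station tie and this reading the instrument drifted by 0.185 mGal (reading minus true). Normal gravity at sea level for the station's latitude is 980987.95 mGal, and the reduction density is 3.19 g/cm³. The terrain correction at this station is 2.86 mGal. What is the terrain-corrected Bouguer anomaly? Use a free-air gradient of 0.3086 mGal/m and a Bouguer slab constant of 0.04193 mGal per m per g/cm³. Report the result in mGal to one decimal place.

Drift-corrected reading = 980622.24 − (0.185) = 980622.055 mGal
Free-air correction = 0.3086 × 1545.0 = 476.79 mGal
Free-air anomaly = 980622.055 − 980987.95 + (476.79) = 110.895 mGal
Bouguer slab correction = 0.04193 × 3.19 × 1545.0 = 206.65 mGal
Simple Bouguer anomaly = 110.895 − (206.65) = -95.755 mGal
Complete Bouguer anomaly = -95.755 + 2.86 = -92.895 mGal

-92.9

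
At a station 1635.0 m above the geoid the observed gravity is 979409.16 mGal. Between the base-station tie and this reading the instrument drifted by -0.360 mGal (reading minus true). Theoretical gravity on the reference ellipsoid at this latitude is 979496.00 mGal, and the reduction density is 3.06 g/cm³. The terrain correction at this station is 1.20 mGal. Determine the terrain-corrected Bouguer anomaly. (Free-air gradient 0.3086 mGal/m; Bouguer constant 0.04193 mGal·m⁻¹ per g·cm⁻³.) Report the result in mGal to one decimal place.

Drift-corrected reading = 979409.16 − (-0.360) = 979409.520 mGal
Free-air correction = 0.3086 × 1635.0 = 504.56 mGal
Free-air anomaly = 979409.520 − 979496.00 + (504.56) = 418.080 mGal
Bouguer slab correction = 0.04193 × 3.06 × 1635.0 = 209.78 mGal
Simple Bouguer anomaly = 418.080 − (209.78) = 208.300 mGal
Complete Bouguer anomaly = 208.300 + 1.20 = 209.500 mGal

209.5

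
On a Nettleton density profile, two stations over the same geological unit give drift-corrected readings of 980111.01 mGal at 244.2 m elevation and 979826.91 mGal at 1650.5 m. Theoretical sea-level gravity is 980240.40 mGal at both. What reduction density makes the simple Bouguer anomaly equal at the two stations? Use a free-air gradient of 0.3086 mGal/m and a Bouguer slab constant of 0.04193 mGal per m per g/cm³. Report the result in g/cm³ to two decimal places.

Δg_obs = 979826.91 − 980111.01 = -284.10 mGal over Δh = 1650.5 − 244.2 = 1406.3 m
Equal Bouguer anomalies ⇒ Δg_obs + (0.3086 − 0.04193ρ)·Δh = 0
0.3086 − 0.04193ρ = −Δg_obs/Δh = 0.20202
ρ = (0.3086 − 0.20202) / 0.04193 = 2.54 g/cm³

2.54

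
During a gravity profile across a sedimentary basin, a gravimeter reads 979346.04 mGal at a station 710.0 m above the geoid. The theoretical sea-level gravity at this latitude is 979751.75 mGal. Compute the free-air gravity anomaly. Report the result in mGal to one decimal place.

-186.6

Free-air correction = 0.3086 × 710.0 = 219.11 mGal
Free-air anomaly = 979346.04 − 979751.75 + (219.11) = -186.60 mGal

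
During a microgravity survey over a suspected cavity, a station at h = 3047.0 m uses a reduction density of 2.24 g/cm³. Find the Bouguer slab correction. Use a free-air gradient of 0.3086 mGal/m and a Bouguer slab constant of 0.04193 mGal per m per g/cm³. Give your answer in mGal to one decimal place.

Bouguer slab correction = 0.04193 × 2.24 × 3047.0 = 286.2 mGal

286.2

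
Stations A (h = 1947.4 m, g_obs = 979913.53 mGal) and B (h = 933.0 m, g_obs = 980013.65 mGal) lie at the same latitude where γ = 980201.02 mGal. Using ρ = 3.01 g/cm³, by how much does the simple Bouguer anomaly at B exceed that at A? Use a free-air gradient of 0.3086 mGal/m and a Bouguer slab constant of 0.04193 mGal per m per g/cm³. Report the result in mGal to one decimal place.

Δg_SB(A) = 979913.53 − 980201.02 + 0.3086×1947.4 − 0.04193×3.01×1947.4 = 67.70 mGal
Δg_SB(B) = 980013.65 − 980201.02 + 0.3086×933.0 − 0.04193×3.01×933.0 = -17.20 mGal
Difference = -17.20 − (67.70) = -84.90 mGal

-84.9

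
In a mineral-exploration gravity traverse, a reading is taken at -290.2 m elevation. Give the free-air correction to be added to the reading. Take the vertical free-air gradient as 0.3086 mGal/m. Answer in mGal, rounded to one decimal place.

-89.6

Free-air correction = 0.3086 × -290.2 = -89.6 mGal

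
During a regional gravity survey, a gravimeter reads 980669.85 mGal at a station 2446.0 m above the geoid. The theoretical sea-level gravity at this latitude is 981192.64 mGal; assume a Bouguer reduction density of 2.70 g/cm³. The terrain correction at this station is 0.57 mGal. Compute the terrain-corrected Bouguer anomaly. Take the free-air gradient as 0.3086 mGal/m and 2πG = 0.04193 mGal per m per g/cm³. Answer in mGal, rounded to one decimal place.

Free-air correction = 0.3086 × 2446.0 = 754.84 mGal
Free-air anomaly = 980669.85 − 981192.64 + (754.84) = 232.05 mGal
Bouguer slab correction = 0.04193 × 2.70 × 2446.0 = 276.91 mGal
Simple Bouguer anomaly = 232.05 − (276.91) = -44.86 mGal
Complete Bouguer anomaly = -44.86 + 0.57 = -44.29 mGal

-44.3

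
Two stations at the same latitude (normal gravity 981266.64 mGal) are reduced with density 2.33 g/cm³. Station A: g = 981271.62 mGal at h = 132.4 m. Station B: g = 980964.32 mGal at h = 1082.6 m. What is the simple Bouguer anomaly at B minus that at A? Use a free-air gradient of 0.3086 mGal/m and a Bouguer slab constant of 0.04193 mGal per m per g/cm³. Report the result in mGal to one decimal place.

Δg_SB(A) = 981271.62 − 981266.64 + 0.3086×132.4 − 0.04193×2.33×132.4 = 32.90 mGal
Δg_SB(B) = 980964.32 − 981266.64 + 0.3086×1082.6 − 0.04193×2.33×1082.6 = -74.00 mGal
Difference = -74.00 − (32.90) = -106.90 mGal

-106.9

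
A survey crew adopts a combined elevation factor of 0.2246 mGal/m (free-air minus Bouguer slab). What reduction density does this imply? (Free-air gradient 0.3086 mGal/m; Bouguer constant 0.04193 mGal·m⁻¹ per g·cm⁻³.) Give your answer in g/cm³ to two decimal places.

2.00

0.2246 = 0.3086 − 0.04193 × ρ
ρ = (0.3086 − 0.2246) / 0.04193 = 2.00 g/cm³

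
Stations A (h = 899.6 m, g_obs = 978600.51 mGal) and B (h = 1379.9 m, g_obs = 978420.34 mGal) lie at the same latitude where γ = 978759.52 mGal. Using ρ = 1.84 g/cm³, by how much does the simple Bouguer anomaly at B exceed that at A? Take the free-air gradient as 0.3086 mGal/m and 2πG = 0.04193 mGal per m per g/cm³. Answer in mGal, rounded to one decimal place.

Δg_SB(A) = 978600.51 − 978759.52 + 0.3086×899.6 − 0.04193×1.84×899.6 = 49.20 mGal
Δg_SB(B) = 978420.34 − 978759.52 + 0.3086×1379.9 − 0.04193×1.84×1379.9 = -19.80 mGal
Difference = -19.80 − (49.20) = -69.00 mGal

-69.0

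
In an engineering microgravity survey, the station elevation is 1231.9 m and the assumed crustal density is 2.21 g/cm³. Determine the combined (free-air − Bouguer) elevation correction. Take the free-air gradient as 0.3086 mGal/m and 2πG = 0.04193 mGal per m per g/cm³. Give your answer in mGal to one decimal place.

Combined gradient = 0.3086 − 0.04193 × 2.21 = 0.2159347 mGal/m
Combined elevation correction = 0.2159347 × 1231.9 = 266.0 mGal

266.0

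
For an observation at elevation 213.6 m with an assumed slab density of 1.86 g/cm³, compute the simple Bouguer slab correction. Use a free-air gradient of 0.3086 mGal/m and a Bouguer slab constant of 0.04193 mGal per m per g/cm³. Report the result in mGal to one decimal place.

16.7

Bouguer slab correction = 0.04193 × 1.86 × 213.6 = 16.7 mGal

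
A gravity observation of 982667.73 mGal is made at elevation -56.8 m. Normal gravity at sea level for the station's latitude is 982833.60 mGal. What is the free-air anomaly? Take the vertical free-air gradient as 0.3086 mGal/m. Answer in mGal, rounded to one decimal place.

-183.4

Free-air correction = 0.3086 × -56.8 = -17.53 mGal
Free-air anomaly = 982667.73 − 982833.60 + (-17.53) = -183.40 mGal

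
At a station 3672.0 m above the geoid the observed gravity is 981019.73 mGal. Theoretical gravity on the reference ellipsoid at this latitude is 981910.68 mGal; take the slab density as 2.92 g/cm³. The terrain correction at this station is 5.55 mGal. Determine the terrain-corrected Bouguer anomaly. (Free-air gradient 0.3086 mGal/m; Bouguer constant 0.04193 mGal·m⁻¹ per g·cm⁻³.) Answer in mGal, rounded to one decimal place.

Free-air correction = 0.3086 × 3672.0 = 1133.18 mGal
Free-air anomaly = 981019.73 − 981910.68 + (1133.18) = 242.23 mGal
Bouguer slab correction = 0.04193 × 2.92 × 3672.0 = 449.58 mGal
Simple Bouguer anomaly = 242.23 − (449.58) = -207.35 mGal
Complete Bouguer anomaly = -207.35 + 5.55 = -201.80 mGal

-201.8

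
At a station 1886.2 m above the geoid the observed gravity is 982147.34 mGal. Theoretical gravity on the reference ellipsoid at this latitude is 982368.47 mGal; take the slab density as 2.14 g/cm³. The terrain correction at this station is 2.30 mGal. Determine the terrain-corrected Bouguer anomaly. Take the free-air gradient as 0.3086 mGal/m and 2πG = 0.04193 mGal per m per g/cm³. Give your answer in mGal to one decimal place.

194.0

Free-air correction = 0.3086 × 1886.2 = 582.08 mGal
Free-air anomaly = 982147.34 − 982368.47 + (582.08) = 360.95 mGal
Bouguer slab correction = 0.04193 × 2.14 × 1886.2 = 169.25 mGal
Simple Bouguer anomaly = 360.95 − (169.25) = 191.70 mGal
Complete Bouguer anomaly = 191.70 + 2.30 = 194.00 mGal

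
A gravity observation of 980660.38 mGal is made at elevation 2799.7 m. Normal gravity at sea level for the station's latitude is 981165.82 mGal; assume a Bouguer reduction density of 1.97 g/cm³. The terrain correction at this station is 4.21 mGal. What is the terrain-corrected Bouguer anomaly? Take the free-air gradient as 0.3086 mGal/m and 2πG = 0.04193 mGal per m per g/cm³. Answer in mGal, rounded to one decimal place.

131.5

Free-air correction = 0.3086 × 2799.7 = 863.99 mGal
Free-air anomaly = 980660.38 − 981165.82 + (863.99) = 358.55 mGal
Bouguer slab correction = 0.04193 × 1.97 × 2799.7 = 231.26 mGal
Simple Bouguer anomaly = 358.55 − (231.26) = 127.29 mGal
Complete Bouguer anomaly = 127.29 + 4.21 = 131.50 mGal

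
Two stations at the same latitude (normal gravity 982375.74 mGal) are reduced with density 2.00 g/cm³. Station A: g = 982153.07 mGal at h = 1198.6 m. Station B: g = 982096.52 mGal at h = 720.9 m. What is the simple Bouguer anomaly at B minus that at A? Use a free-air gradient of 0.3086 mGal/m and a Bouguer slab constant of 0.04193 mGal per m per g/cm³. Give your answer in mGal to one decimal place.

-163.9

Δg_SB(A) = 982153.07 − 982375.74 + 0.3086×1198.6 − 0.04193×2.00×1198.6 = 46.70 mGal
Δg_SB(B) = 982096.52 − 982375.74 + 0.3086×720.9 − 0.04193×2.00×720.9 = -117.20 mGal
Difference = -117.20 − (46.70) = -163.90 mGal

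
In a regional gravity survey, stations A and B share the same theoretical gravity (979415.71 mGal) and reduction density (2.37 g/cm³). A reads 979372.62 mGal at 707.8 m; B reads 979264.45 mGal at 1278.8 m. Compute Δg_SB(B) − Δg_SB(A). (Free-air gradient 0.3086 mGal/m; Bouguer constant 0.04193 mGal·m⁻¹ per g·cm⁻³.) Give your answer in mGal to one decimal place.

11.3

Δg_SB(A) = 979372.62 − 979415.71 + 0.3086×707.8 − 0.04193×2.37×707.8 = 105.00 mGal
Δg_SB(B) = 979264.45 − 979415.71 + 0.3086×1278.8 − 0.04193×2.37×1278.8 = 116.30 mGal
Difference = 116.30 − (105.00) = 11.30 mGal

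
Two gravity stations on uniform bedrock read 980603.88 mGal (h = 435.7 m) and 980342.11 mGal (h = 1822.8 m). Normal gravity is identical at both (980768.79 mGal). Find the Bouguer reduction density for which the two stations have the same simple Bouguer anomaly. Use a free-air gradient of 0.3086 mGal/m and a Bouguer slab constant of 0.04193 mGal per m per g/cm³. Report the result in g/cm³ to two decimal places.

2.86

Δg_obs = 980342.11 − 980603.88 = -261.77 mGal over Δh = 1822.8 − 435.7 = 1387.1 m
Equal Bouguer anomalies ⇒ Δg_obs + (0.3086 − 0.04193ρ)·Δh = 0
0.3086 − 0.04193ρ = −Δg_obs/Δh = 0.18872
ρ = (0.3086 − 0.18872) / 0.04193 = 2.86 g/cm³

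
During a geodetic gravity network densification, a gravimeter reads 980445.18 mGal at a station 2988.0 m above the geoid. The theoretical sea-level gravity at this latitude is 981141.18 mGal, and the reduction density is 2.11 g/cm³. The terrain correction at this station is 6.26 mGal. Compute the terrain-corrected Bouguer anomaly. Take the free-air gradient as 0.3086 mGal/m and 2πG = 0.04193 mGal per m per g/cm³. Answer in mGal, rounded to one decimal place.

Free-air correction = 0.3086 × 2988.0 = 922.10 mGal
Free-air anomaly = 980445.18 − 981141.18 + (922.10) = 226.10 mGal
Bouguer slab correction = 0.04193 × 2.11 × 2988.0 = 264.36 mGal
Simple Bouguer anomaly = 226.10 − (264.36) = -38.26 mGal
Complete Bouguer anomaly = -38.26 + 6.26 = -32.00 mGal

-32.0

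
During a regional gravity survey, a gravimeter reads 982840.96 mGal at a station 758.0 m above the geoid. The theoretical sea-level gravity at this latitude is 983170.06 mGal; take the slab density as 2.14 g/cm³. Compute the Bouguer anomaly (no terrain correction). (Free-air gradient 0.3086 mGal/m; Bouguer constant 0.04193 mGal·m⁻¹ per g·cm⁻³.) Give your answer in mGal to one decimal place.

-163.2

Free-air correction = 0.3086 × 758.0 = 233.92 mGal
Free-air anomaly = 982840.96 − 983170.06 + (233.92) = -95.18 mGal
Bouguer slab correction = 0.04193 × 2.14 × 758.0 = 68.02 mGal
Simple Bouguer anomaly = -95.18 − (68.02) = -163.20 mGal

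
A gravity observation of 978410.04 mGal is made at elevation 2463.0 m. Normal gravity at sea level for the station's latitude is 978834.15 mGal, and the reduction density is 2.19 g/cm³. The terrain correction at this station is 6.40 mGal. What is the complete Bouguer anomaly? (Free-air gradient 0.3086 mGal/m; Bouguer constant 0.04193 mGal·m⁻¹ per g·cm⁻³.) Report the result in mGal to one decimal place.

116.2

Free-air correction = 0.3086 × 2463.0 = 760.08 mGal
Free-air anomaly = 978410.04 − 978834.15 + (760.08) = 335.97 mGal
Bouguer slab correction = 0.04193 × 2.19 × 2463.0 = 226.17 mGal
Simple Bouguer anomaly = 335.97 − (226.17) = 109.80 mGal
Complete Bouguer anomaly = 109.80 + 6.40 = 116.20 mGal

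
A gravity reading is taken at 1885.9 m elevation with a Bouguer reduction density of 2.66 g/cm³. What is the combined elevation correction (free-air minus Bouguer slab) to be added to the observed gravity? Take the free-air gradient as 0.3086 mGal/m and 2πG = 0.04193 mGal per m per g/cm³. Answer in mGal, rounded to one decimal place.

371.6

Combined gradient = 0.3086 − 0.04193 × 2.66 = 0.1970662 mGal/m
Combined elevation correction = 0.1970662 × 1885.9 = 371.6 mGal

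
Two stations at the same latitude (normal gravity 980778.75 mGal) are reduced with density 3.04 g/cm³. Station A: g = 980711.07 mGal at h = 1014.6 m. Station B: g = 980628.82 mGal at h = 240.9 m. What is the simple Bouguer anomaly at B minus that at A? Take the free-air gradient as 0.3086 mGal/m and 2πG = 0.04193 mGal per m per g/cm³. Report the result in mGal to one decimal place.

Δg_SB(A) = 980711.07 − 980778.75 + 0.3086×1014.6 − 0.04193×3.04×1014.6 = 116.10 mGal
Δg_SB(B) = 980628.82 − 980778.75 + 0.3086×240.9 − 0.04193×3.04×240.9 = -106.30 mGal
Difference = -106.30 − (116.10) = -222.40 mGal

-222.4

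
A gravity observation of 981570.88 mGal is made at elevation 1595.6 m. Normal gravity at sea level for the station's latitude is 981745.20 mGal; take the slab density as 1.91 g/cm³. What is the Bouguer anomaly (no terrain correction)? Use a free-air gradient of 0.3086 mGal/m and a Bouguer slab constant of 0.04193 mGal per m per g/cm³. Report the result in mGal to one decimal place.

190.3

Free-air correction = 0.3086 × 1595.6 = 492.40 mGal
Free-air anomaly = 981570.88 − 981745.20 + (492.40) = 318.08 mGal
Bouguer slab correction = 0.04193 × 1.91 × 1595.6 = 127.79 mGal
Simple Bouguer anomaly = 318.08 − (127.79) = 190.29 mGal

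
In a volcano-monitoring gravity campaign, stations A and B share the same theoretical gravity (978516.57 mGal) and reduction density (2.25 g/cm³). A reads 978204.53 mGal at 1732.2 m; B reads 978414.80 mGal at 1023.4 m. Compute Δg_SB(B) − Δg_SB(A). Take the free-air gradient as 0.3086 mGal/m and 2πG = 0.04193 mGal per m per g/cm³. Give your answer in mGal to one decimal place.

58.4

Δg_SB(A) = 978204.53 − 978516.57 + 0.3086×1732.2 − 0.04193×2.25×1732.2 = 59.10 mGal
Δg_SB(B) = 978414.80 − 978516.57 + 0.3086×1023.4 − 0.04193×2.25×1023.4 = 117.50 mGal
Difference = 117.50 − (59.10) = 58.40 mGal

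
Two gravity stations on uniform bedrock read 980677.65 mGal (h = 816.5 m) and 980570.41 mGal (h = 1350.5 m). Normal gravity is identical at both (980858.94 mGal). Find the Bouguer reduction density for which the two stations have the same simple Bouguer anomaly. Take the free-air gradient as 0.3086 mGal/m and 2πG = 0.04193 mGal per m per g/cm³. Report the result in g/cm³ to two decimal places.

2.57

Δg_obs = 980570.41 − 980677.65 = -107.24 mGal over Δh = 1350.5 − 816.5 = 534.0 m
Equal Bouguer anomalies ⇒ Δg_obs + (0.3086 − 0.04193ρ)·Δh = 0
0.3086 − 0.04193ρ = −Δg_obs/Δh = 0.20082
ρ = (0.3086 − 0.20082) / 0.04193 = 2.57 g/cm³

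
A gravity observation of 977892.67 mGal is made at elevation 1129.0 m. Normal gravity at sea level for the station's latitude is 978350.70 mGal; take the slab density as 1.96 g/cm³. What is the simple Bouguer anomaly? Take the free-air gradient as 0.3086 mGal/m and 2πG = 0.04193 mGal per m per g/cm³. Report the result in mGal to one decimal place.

Free-air correction = 0.3086 × 1129.0 = 348.41 mGal
Free-air anomaly = 977892.67 − 978350.70 + (348.41) = -109.62 mGal
Bouguer slab correction = 0.04193 × 1.96 × 1129.0 = 92.78 mGal
Simple Bouguer anomaly = -109.62 − (92.78) = -202.40 mGal

-202.4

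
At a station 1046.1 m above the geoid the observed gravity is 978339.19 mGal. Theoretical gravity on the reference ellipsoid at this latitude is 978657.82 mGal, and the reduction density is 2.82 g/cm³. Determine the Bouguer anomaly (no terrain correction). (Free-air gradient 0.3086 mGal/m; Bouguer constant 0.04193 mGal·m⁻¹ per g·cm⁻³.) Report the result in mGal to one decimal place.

Free-air correction = 0.3086 × 1046.1 = 322.83 mGal
Free-air anomaly = 978339.19 − 978657.82 + (322.83) = 4.20 mGal
Bouguer slab correction = 0.04193 × 2.82 × 1046.1 = 123.69 mGal
Simple Bouguer anomaly = 4.20 − (123.69) = -119.49 mGal

-119.5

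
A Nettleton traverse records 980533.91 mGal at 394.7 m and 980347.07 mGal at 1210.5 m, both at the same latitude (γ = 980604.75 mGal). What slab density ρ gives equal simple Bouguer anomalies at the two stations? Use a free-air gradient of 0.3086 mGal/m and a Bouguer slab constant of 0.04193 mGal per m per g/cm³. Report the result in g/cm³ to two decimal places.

1.90

Δg_obs = 980347.07 − 980533.91 = -186.84 mGal over Δh = 1210.5 − 394.7 = 815.8 m
Equal Bouguer anomalies ⇒ Δg_obs + (0.3086 − 0.04193ρ)·Δh = 0
0.3086 − 0.04193ρ = −Δg_obs/Δh = 0.22903
ρ = (0.3086 − 0.22903) / 0.04193 = 1.90 g/cm³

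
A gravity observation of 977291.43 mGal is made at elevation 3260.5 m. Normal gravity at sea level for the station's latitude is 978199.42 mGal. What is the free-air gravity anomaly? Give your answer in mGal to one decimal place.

98.2

Free-air correction = 0.3086 × 3260.5 = 1006.19 mGal
Free-air anomaly = 977291.43 − 978199.42 + (1006.19) = 98.20 mGal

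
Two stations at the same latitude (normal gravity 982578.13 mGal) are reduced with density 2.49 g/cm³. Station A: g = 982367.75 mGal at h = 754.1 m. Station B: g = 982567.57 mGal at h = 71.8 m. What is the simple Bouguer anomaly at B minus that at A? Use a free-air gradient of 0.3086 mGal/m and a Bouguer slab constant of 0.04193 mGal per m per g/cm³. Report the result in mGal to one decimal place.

Δg_SB(A) = 982367.75 − 982578.13 + 0.3086×754.1 − 0.04193×2.49×754.1 = -56.40 mGal
Δg_SB(B) = 982567.57 − 982578.13 + 0.3086×71.8 − 0.04193×2.49×71.8 = 4.10 mGal
Difference = 4.10 − (-56.40) = 60.50 mGal

60.5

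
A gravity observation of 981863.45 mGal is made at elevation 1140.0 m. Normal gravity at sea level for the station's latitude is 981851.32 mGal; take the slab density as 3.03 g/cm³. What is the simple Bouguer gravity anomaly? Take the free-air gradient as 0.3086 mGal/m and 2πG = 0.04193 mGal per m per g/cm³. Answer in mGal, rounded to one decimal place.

Free-air correction = 0.3086 × 1140.0 = 351.80 mGal
Free-air anomaly = 981863.45 − 981851.32 + (351.80) = 363.93 mGal
Bouguer slab correction = 0.04193 × 3.03 × 1140.0 = 144.83 mGal
Simple Bouguer anomaly = 363.93 − (144.83) = 219.10 mGal

219.1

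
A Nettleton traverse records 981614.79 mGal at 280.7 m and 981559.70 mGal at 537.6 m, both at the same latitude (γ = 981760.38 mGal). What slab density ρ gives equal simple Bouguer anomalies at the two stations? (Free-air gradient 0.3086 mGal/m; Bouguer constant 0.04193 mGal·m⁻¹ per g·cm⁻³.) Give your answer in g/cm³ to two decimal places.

Δg_obs = 981559.70 − 981614.79 = -55.09 mGal over Δh = 537.6 − 280.7 = 256.9 m
Equal Bouguer anomalies ⇒ Δg_obs + (0.3086 − 0.04193ρ)·Δh = 0
0.3086 − 0.04193ρ = −Δg_obs/Δh = 0.21444
ρ = (0.3086 − 0.21444) / 0.04193 = 2.25 g/cm³

2.25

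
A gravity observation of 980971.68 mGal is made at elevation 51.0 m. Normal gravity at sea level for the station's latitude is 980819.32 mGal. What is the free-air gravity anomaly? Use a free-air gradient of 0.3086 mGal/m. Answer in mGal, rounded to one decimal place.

Free-air correction = 0.3086 × 51.0 = 15.74 mGal
Free-air anomaly = 980971.68 − 980819.32 + (15.74) = 168.10 mGal

168.1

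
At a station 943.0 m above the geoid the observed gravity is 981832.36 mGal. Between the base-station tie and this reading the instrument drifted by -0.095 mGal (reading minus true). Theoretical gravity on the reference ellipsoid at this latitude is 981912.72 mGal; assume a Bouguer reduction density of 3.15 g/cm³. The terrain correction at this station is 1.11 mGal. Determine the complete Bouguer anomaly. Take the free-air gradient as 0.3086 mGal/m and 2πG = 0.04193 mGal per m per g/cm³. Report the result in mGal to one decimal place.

87.3

Drift-corrected reading = 981832.36 − (-0.095) = 981832.455 mGal
Free-air correction = 0.3086 × 943.0 = 291.01 mGal
Free-air anomaly = 981832.455 − 981912.72 + (291.01) = 210.745 mGal
Bouguer slab correction = 0.04193 × 3.15 × 943.0 = 124.55 mGal
Simple Bouguer anomaly = 210.745 − (124.55) = 86.195 mGal
Complete Bouguer anomaly = 86.195 + 1.11 = 87.305 mGal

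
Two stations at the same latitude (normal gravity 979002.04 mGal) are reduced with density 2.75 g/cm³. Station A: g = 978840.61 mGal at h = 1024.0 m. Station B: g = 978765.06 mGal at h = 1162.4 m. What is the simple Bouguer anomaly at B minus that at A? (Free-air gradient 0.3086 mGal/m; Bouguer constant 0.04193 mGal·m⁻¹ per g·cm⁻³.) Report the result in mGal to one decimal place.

Δg_SB(A) = 978840.61 − 979002.04 + 0.3086×1024.0 − 0.04193×2.75×1024.0 = 36.50 mGal
Δg_SB(B) = 978765.06 − 979002.04 + 0.3086×1162.4 − 0.04193×2.75×1162.4 = -12.30 mGal
Difference = -12.30 − (36.50) = -48.80 mGal

-48.8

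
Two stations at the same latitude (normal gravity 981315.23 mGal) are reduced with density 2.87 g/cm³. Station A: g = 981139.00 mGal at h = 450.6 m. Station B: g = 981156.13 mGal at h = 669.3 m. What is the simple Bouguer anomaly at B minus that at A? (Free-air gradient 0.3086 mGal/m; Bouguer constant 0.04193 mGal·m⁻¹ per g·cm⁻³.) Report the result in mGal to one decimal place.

Δg_SB(A) = 981139.00 − 981315.23 + 0.3086×450.6 − 0.04193×2.87×450.6 = -91.40 mGal
Δg_SB(B) = 981156.13 − 981315.23 + 0.3086×669.3 − 0.04193×2.87×669.3 = -33.10 mGal
Difference = -33.10 − (-91.40) = 58.30 mGal

58.3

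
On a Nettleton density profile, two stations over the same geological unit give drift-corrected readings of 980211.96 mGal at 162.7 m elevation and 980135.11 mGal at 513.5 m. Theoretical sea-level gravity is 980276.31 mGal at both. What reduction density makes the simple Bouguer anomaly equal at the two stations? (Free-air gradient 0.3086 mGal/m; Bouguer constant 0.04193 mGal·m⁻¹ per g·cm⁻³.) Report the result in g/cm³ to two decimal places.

2.14

Δg_obs = 980135.11 − 980211.96 = -76.85 mGal over Δh = 513.5 − 162.7 = 350.8 m
Equal Bouguer anomalies ⇒ Δg_obs + (0.3086 − 0.04193ρ)·Δh = 0
0.3086 − 0.04193ρ = −Δg_obs/Δh = 0.21907
ρ = (0.3086 − 0.21907) / 0.04193 = 2.14 g/cm³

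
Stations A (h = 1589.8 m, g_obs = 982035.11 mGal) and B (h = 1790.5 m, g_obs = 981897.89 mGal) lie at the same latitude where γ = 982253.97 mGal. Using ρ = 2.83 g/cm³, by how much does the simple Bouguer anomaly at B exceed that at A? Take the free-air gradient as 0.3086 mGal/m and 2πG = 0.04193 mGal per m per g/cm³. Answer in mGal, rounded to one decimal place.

Δg_SB(A) = 982035.11 − 982253.97 + 0.3086×1589.8 − 0.04193×2.83×1589.8 = 83.10 mGal
Δg_SB(B) = 981897.89 − 982253.97 + 0.3086×1790.5 − 0.04193×2.83×1790.5 = -16.00 mGal
Difference = -16.00 − (83.10) = -99.10 mGal

-99.1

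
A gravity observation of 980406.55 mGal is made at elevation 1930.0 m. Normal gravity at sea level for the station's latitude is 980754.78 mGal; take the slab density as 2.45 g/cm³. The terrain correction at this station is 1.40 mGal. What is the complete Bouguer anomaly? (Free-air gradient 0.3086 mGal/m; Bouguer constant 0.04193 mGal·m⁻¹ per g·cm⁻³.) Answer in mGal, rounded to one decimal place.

50.5

Free-air correction = 0.3086 × 1930.0 = 595.60 mGal
Free-air anomaly = 980406.55 − 980754.78 + (595.60) = 247.37 mGal
Bouguer slab correction = 0.04193 × 2.45 × 1930.0 = 198.27 mGal
Simple Bouguer anomaly = 247.37 − (198.27) = 49.10 mGal
Complete Bouguer anomaly = 49.10 + 1.40 = 50.50 mGal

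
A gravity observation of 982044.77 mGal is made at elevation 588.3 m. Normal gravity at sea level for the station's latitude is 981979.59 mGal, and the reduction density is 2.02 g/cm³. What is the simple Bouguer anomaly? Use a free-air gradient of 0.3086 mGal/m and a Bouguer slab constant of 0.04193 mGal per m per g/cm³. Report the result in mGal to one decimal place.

Free-air correction = 0.3086 × 588.3 = 181.55 mGal
Free-air anomaly = 982044.77 − 981979.59 + (181.55) = 246.73 mGal
Bouguer slab correction = 0.04193 × 2.02 × 588.3 = 49.83 mGal
Simple Bouguer anomaly = 246.73 − (49.83) = 196.90 mGal

196.9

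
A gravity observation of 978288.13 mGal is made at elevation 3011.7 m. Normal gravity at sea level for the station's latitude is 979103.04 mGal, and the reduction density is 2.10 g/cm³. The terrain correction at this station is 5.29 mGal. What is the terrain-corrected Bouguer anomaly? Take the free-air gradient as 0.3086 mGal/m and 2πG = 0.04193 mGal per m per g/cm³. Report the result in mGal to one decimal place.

-145.4

Free-air correction = 0.3086 × 3011.7 = 929.41 mGal
Free-air anomaly = 978288.13 − 979103.04 + (929.41) = 114.50 mGal
Bouguer slab correction = 0.04193 × 2.10 × 3011.7 = 265.19 mGal
Simple Bouguer anomaly = 114.50 − (265.19) = -150.69 mGal
Complete Bouguer anomaly = -150.69 + 5.29 = -145.40 mGal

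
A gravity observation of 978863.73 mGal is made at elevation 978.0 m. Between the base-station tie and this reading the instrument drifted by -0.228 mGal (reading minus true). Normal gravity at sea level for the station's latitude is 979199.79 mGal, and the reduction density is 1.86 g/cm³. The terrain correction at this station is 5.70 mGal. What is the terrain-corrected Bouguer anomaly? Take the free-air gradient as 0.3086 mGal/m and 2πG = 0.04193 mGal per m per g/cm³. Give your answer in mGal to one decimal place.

-104.6

Drift-corrected reading = 978863.73 − (-0.228) = 978863.958 mGal
Free-air correction = 0.3086 × 978.0 = 301.81 mGal
Free-air anomaly = 978863.958 − 979199.79 + (301.81) = -34.022 mGal
Bouguer slab correction = 0.04193 × 1.86 × 978.0 = 76.27 mGal
Simple Bouguer anomaly = -34.022 − (76.27) = -110.292 mGal
Complete Bouguer anomaly = -110.292 + 5.70 = -104.592 mGal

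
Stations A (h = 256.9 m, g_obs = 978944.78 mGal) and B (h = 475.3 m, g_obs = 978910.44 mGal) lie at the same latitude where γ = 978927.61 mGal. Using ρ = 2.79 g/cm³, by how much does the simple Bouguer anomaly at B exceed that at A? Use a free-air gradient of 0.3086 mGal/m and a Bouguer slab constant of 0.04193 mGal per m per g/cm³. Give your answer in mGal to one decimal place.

7.5

Δg_SB(A) = 978944.78 − 978927.61 + 0.3086×256.9 − 0.04193×2.79×256.9 = 66.40 mGal
Δg_SB(B) = 978910.44 − 978927.61 + 0.3086×475.3 − 0.04193×2.79×475.3 = 73.90 mGal
Difference = 73.90 − (66.40) = 7.50 mGal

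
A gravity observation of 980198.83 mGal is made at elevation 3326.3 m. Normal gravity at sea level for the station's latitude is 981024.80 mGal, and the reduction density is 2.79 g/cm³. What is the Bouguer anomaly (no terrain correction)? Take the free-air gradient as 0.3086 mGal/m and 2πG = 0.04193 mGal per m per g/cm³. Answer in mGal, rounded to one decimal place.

Free-air correction = 0.3086 × 3326.3 = 1026.50 mGal
Free-air anomaly = 980198.83 − 981024.80 + (1026.50) = 200.53 mGal
Bouguer slab correction = 0.04193 × 2.79 × 3326.3 = 389.13 mGal
Simple Bouguer anomaly = 200.53 − (389.13) = -188.60 mGal

-188.6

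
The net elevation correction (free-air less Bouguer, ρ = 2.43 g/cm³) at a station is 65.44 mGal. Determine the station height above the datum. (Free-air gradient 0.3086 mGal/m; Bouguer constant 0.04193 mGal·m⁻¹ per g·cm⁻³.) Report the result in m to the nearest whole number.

Combined gradient = 0.3086 − 0.04193 × 2.43 = 0.2067101 mGal/m
h = 65.44 / 0.2067101 = 316.58 m

317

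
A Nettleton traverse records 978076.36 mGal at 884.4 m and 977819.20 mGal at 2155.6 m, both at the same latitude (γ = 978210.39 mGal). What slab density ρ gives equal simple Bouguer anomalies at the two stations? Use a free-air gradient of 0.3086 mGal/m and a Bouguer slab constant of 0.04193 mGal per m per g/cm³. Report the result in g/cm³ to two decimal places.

2.54

Δg_obs = 977819.20 − 978076.36 = -257.16 mGal over Δh = 2155.6 − 884.4 = 1271.2 m
Equal Bouguer anomalies ⇒ Δg_obs + (0.3086 − 0.04193ρ)·Δh = 0
0.3086 − 0.04193ρ = −Δg_obs/Δh = 0.20230
ρ = (0.3086 − 0.20230) / 0.04193 = 2.54 g/cm³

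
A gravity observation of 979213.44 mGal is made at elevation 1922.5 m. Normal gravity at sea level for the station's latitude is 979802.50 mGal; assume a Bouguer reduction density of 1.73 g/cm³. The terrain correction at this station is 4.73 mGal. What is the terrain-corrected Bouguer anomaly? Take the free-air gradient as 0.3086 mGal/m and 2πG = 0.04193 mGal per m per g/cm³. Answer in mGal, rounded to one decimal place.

Free-air correction = 0.3086 × 1922.5 = 593.28 mGal
Free-air anomaly = 979213.44 − 979802.50 + (593.28) = 4.22 mGal
Bouguer slab correction = 0.04193 × 1.73 × 1922.5 = 139.46 mGal
Simple Bouguer anomaly = 4.22 − (139.46) = -135.24 mGal
Complete Bouguer anomaly = -135.24 + 4.73 = -130.51 mGal

-130.5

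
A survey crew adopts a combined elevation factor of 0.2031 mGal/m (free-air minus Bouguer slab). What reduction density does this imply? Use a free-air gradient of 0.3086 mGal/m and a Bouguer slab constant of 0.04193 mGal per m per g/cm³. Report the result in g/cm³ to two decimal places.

0.2031 = 0.3086 − 0.04193 × ρ
ρ = (0.3086 − 0.2031) / 0.04193 = 2.52 g/cm³

2.52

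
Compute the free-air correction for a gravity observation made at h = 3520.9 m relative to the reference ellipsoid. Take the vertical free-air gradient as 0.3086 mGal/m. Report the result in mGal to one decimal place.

Free-air correction = 0.3086 × 3520.9 = 1086.5 mGal

1086.5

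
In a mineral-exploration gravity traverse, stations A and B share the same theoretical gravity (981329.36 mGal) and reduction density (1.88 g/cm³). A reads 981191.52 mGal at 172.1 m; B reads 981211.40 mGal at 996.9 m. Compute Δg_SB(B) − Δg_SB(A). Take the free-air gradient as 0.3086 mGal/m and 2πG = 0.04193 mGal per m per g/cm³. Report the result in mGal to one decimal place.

Δg_SB(A) = 981191.52 − 981329.36 + 0.3086×172.1 − 0.04193×1.88×172.1 = -98.30 mGal
Δg_SB(B) = 981211.40 − 981329.36 + 0.3086×996.9 − 0.04193×1.88×996.9 = 111.10 mGal
Difference = 111.10 − (-98.30) = 209.40 mGal

209.4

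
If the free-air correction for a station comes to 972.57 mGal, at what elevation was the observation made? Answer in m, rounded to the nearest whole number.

3152

h = 972.57 / 0.3086 = 3151.56 m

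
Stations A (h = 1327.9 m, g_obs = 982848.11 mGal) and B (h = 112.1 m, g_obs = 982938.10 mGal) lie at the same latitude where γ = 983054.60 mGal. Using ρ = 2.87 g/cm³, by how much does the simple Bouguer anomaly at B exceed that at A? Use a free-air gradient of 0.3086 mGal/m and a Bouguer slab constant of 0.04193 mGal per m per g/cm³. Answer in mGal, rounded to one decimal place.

-138.9

Δg_SB(A) = 982848.11 − 983054.60 + 0.3086×1327.9 − 0.04193×2.87×1327.9 = 43.50 mGal
Δg_SB(B) = 982938.10 − 983054.60 + 0.3086×112.1 − 0.04193×2.87×112.1 = -95.40 mGal
Difference = -95.40 − (43.50) = -138.90 mGal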